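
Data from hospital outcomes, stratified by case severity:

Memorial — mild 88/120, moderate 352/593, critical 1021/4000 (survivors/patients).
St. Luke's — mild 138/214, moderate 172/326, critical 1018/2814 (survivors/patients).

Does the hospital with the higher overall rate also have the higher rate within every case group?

No

Mild: Memorial 88/120 = 73.3%, St. Luke's 138/214 = 64.5% → Memorial
Moderate: Memorial 352/593 = 59.4%, St. Luke's 172/326 = 52.8% → Memorial
Critical: Memorial 1021/4000 = 25.5%, St. Luke's 1018/2814 = 36.2% → St. Luke's
Overall: Memorial 1461/4713 = 31.0%, St. Luke's 1328/3354 = 39.6% → St. Luke's
Neither sweeps: Memorial wins 2 of 3 groups, St. Luke's wins 1. St. Luke's wins overall but not every group — no Simpson reversal.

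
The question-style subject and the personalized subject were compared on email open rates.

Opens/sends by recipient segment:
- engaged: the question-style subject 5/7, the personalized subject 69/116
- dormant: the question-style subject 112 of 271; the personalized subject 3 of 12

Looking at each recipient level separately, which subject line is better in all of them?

the question-style subject

Engaged: the question-style subject 5/7 = 71.4%, the personalized subject 69/116 = 59.5% → the question-style subject
Dormant: the question-style subject 112/271 = 41.3%, the personalized subject 3/12 = 25.0% → the question-style subject
The question-style subject has the higher rate in both groups.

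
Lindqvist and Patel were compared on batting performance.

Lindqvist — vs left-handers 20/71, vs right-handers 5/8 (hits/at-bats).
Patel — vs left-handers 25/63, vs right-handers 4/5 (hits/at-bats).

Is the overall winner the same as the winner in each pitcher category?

Vs left-handers: Lindqvist 20/71 = 28.2%, Patel 25/63 = 39.7% → Patel
Vs right-handers: Lindqvist 5/8 = 62.5%, Patel 4/5 = 80.0% → Patel
Overall: Lindqvist 25/79 = 31.6%, Patel 29/68 = 42.6% → Patel
Patel wins overall and in every pitcher group — no reversal.

Yes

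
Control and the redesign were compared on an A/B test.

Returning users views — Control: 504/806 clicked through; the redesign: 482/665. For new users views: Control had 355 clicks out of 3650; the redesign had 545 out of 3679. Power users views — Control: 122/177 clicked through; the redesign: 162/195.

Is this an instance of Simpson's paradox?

Returning users: Control 504/806 = 62.5%, the redesign 482/665 = 72.5% → the redesign
New users: Control 355/3650 = 9.7%, the redesign 545/3679 = 14.8% → the redesign
Power users: Control 122/177 = 68.9%, the redesign 162/195 = 83.1% → the redesign
Overall: Control 981/4633 = 21.2%, the redesign 1189/4539 = 26.2% → the redesign
The redesign wins overall and in every user group — no reversal.

No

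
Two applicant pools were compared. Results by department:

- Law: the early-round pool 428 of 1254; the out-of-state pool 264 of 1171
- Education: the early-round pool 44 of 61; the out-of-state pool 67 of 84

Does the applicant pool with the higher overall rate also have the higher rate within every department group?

Law: the early-round pool 428/1254 = 34.1%, the out-of-state pool 264/1171 = 22.5% → the early-round pool
Education: the early-round pool 44/61 = 72.1%, the out-of-state pool 67/84 = 79.8% → the out-of-state pool
Overall: the early-round pool 472/1315 = 35.9%, the out-of-state pool 331/1255 = 26.4% → the early-round pool
Neither sweeps: the early-round pool wins 1 of 2 groups, the out-of-state pool wins 1. The early-round pool wins overall but not every group — no Simpson reversal.

No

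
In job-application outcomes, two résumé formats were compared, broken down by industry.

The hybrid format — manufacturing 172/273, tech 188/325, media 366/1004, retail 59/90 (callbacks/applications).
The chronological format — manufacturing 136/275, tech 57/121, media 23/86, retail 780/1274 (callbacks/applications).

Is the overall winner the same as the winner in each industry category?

No

Manufacturing: the hybrid format 172/273 = 63.0%, the chronological format 136/275 = 49.5% → the hybrid format
Tech: the hybrid format 188/325 = 57.8%, the chronological format 57/121 = 47.1% → the hybrid format
Media: the hybrid format 366/1004 = 36.5%, the chronological format 23/86 = 26.7% → the hybrid format
Retail: the hybrid format 59/90 = 65.6%, the chronological format 780/1274 = 61.2% → the hybrid format
Overall: the hybrid format 785/1692 = 46.4%, the chronological format 996/1756 = 56.7% → the chronological format
The hybrid format wins each industry group but the chronological format wins overall — the comparison reverses. The hybrid format's applications skew toward media, which has a lower base rate.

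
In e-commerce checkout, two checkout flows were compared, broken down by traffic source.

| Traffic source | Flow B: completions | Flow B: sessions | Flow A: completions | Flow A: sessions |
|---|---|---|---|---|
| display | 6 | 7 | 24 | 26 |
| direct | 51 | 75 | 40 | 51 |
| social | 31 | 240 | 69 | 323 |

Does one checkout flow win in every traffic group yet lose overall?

No

Display: Flow B 6/7 = 85.7%, Flow A 24/26 = 92.3% → Flow A
Direct: Flow B 51/75 = 68.0%, Flow A 40/51 = 78.4% → Flow A
Social: Flow B 31/240 = 12.9%, Flow A 69/323 = 21.4% → Flow A
Overall: Flow B 88/322 = 27.3%, Flow A 133/400 = 33.2% → Flow A
Flow A wins overall and in every traffic group — no reversal.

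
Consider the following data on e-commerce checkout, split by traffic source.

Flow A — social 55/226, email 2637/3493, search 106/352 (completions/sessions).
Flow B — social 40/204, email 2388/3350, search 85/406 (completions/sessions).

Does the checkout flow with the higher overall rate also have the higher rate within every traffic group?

Yes

Social: Flow A 55/226 = 24.3%, Flow B 40/204 = 19.6% → Flow A
Email: Flow A 2637/3493 = 75.5%, Flow B 2388/3350 = 71.3% → Flow A
Search: Flow A 106/352 = 30.1%, Flow B 85/406 = 20.9% → Flow A
Overall: Flow A 2798/4071 = 68.7%, Flow B 2513/3960 = 63.5% → Flow A
Flow A wins overall and in every traffic group — no reversal.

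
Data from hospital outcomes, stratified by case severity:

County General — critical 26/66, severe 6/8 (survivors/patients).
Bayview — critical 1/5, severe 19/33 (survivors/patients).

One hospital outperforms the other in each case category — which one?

Critical: County General 26/66 = 39.4%, Bayview 1/5 = 20.0% → County General
Severe: County General 6/8 = 75.0%, Bayview 19/33 = 57.6% → County General
County General has the higher rate in both groups.

County General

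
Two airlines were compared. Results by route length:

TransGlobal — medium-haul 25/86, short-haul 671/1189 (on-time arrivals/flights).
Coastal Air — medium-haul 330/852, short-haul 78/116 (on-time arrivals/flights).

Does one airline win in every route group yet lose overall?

Yes

Medium-haul: TransGlobal 25/86 = 29.1%, Coastal Air 330/852 = 38.7% → Coastal Air
Short-haul: TransGlobal 671/1189 = 56.4%, Coastal Air 78/116 = 67.2% → Coastal Air
Overall: TransGlobal 696/1275 = 54.6%, Coastal Air 408/968 = 42.1% → TransGlobal
Coastal Air wins each route group but TransGlobal wins overall — the comparison reverses. Coastal Air's flights skew toward medium-haul, which has a lower base rate.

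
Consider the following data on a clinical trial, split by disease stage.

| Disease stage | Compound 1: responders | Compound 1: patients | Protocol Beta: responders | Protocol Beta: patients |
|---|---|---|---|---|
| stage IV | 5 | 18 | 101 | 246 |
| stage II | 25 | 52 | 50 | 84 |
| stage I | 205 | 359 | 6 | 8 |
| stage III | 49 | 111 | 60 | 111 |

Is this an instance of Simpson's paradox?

Yes

Stage IV: Compound 1 5/18 = 27.8%, Protocol Beta 101/246 = 41.1% → Protocol Beta
Stage II: Compound 1 25/52 = 48.1%, Protocol Beta 50/84 = 59.5% → Protocol Beta
Stage I: Compound 1 205/359 = 57.1%, Protocol Beta 6/8 = 75.0% → Protocol Beta
Stage III: Compound 1 49/111 = 44.1%, Protocol Beta 60/111 = 54.1% → Protocol Beta
Overall: Compound 1 284/540 = 52.6%, Protocol Beta 217/449 = 48.3% → Compound 1
Protocol Beta wins each disease group but Compound 1 wins overall — the comparison reverses. Protocol Beta's patients skew toward stage IV, which has a lower base rate.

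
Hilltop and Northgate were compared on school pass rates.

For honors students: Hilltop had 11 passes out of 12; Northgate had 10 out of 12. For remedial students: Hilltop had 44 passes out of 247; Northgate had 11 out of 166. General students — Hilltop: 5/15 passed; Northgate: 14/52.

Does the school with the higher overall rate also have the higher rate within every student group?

Honors: Hilltop 11/12 = 91.7%, Northgate 10/12 = 83.3% → Hilltop
Remedial: Hilltop 44/247 = 17.8%, Northgate 11/166 = 6.6% → Hilltop
General: Hilltop 5/15 = 33.3%, Northgate 14/52 = 26.9% → Hilltop
Overall: Hilltop 60/274 = 21.9%, Northgate 35/230 = 15.2% → Hilltop
Hilltop wins overall and in every student group — no reversal.

Yes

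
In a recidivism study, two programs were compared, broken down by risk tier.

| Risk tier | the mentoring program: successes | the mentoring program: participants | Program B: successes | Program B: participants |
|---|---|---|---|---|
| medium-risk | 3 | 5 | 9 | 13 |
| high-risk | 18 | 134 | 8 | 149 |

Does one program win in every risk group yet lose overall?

Medium-risk: the mentoring program 3/5 = 60.0%, Program B 9/13 = 69.2% → Program B
High-risk: the mentoring program 18/134 = 13.4%, Program B 8/149 = 5.4% → the mentoring program
Overall: the mentoring program 21/139 = 15.1%, Program B 17/162 = 10.5% → the mentoring program
Neither sweeps: the mentoring program wins 1 of 2 groups, Program B wins 1. The mentoring program wins overall but not every group — no Simpson reversal.

No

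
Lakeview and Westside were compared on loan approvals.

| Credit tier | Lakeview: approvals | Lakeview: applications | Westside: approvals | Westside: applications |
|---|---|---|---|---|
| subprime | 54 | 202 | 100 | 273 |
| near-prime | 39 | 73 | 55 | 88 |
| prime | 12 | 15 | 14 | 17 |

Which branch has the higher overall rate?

Westside

Subprime: Lakeview 54/202 = 26.7%, Westside 100/273 = 36.6% → Westside
Near-prime: Lakeview 39/73 = 53.4%, Westside 55/88 = 62.5% → Westside
Prime: Lakeview 12/15 = 80.0%, Westside 14/17 = 82.4% → Westside
Overall: Lakeview 105/290 = 36.2%, Westside 169/378 = 44.7% → Westside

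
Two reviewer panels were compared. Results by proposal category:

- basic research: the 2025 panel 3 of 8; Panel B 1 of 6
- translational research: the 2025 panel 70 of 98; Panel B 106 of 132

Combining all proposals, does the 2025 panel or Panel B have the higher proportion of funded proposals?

Basic research: the 2025 panel 3/8 = 37.5%, Panel B 1/6 = 16.7% → the 2025 panel
Translational research: the 2025 panel 70/98 = 71.4%, Panel B 106/132 = 80.3% → Panel B
Overall: the 2025 panel 73/106 = 68.9%, Panel B 107/138 = 77.5% → Panel B
(Neither sweeps every proposal group, but Panel B has the higher pooled rate.)

Panel B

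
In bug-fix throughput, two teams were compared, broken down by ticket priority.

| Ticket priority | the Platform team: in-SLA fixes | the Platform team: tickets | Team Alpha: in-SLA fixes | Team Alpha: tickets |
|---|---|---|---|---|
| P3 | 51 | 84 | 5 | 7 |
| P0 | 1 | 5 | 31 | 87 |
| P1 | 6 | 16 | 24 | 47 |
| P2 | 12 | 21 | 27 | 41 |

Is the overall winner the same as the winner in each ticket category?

P3: the Platform team 51/84 = 60.7%, Team Alpha 5/7 = 71.4% → Team Alpha
P0: the Platform team 1/5 = 20.0%, Team Alpha 31/87 = 35.6% → Team Alpha
P1: the Platform team 6/16 = 37.5%, Team Alpha 24/47 = 51.1% → Team Alpha
P2: the Platform team 12/21 = 57.1%, Team Alpha 27/41 = 65.9% → Team Alpha
Overall: the Platform team 70/126 = 55.6%, Team Alpha 87/182 = 47.8% → the Platform team
Team Alpha wins each ticket group but the Platform team wins overall — the comparison reverses. Team Alpha's tickets skew toward P0, which has a lower base rate.

No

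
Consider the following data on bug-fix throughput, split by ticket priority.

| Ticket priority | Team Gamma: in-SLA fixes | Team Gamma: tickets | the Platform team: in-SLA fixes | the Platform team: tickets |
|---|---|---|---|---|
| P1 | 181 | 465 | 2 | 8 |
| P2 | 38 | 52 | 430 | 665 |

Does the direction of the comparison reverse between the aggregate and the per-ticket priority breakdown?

P1: Team Gamma 181/465 = 38.9%, the Platform team 2/8 = 25.0% → Team Gamma
P2: Team Gamma 38/52 = 73.1%, the Platform team 430/665 = 64.7% → Team Gamma
Overall: Team Gamma 219/517 = 42.4%, the Platform team 432/673 = 64.2% → the Platform team
Team Gamma wins each ticket group but the Platform team wins overall — the comparison reverses. Team Gamma's tickets skew toward P1, which has a lower base rate.

Yes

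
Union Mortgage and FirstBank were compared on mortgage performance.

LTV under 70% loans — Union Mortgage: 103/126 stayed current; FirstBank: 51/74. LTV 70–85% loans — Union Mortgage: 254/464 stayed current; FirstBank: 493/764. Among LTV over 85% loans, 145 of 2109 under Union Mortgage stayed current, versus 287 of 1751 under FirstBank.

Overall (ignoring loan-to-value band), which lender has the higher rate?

FirstBank

LTV under 70%: Union Mortgage 103/126 = 81.7%, FirstBank 51/74 = 68.9% → Union Mortgage
LTV 70–85%: Union Mortgage 254/464 = 54.7%, FirstBank 493/764 = 64.5% → FirstBank
LTV over 85%: Union Mortgage 145/2109 = 6.9%, FirstBank 287/1751 = 16.4% → FirstBank
Overall: Union Mortgage 502/2699 = 18.6%, FirstBank 831/2589 = 32.1% → FirstBank
(Neither sweeps every loan-to-value group, but FirstBank has the higher pooled rate.)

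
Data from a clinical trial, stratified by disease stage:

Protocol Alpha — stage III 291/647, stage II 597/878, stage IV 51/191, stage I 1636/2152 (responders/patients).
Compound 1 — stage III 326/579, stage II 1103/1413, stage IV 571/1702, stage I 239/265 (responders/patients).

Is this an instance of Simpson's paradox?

Yes

Stage III: Protocol Alpha 291/647 = 45.0%, Compound 1 326/579 = 56.3% → Compound 1
Stage II: Protocol Alpha 597/878 = 68.0%, Compound 1 1103/1413 = 78.1% → Compound 1
Stage IV: Protocol Alpha 51/191 = 26.7%, Compound 1 571/1702 = 33.5% → Compound 1
Stage I: Protocol Alpha 1636/2152 = 76.0%, Compound 1 239/265 = 90.2% → Compound 1
Overall: Protocol Alpha 2575/3868 = 66.6%, Compound 1 2239/3959 = 56.6% → Protocol Alpha
Compound 1 wins each disease group but Protocol Alpha wins overall — the comparison reverses. Compound 1's patients skew toward stage IV, which has a lower base rate.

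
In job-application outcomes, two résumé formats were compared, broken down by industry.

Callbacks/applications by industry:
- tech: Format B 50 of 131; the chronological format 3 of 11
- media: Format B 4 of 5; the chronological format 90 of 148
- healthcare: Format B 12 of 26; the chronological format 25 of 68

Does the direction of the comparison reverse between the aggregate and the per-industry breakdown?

Yes

Tech: Format B 50/131 = 38.2%, the chronological format 3/11 = 27.3% → Format B
Media: Format B 4/5 = 80.0%, the chronological format 90/148 = 60.8% → Format B
Healthcare: Format B 12/26 = 46.2%, the chronological format 25/68 = 36.8% → Format B
Overall: Format B 66/162 = 40.7%, the chronological format 118/227 = 52.0% → the chronological format
Format B wins each industry group but the chronological format wins overall — the comparison reverses. Format B's applications skew toward tech, which has a lower base rate.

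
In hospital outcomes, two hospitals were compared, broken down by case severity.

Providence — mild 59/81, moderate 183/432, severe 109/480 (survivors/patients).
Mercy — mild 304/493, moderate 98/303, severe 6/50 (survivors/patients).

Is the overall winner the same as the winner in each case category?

Mild: Providence 59/81 = 72.8%, Mercy 304/493 = 61.7% → Providence
Moderate: Providence 183/432 = 42.4%, Mercy 98/303 = 32.3% → Providence
Severe: Providence 109/480 = 22.7%, Mercy 6/50 = 12.0% → Providence
Overall: Providence 351/993 = 35.3%, Mercy 408/846 = 48.2% → Mercy
Providence wins each case group but Mercy wins overall — the comparison reverses. Providence's patients skew toward severe, which has a lower base rate.

No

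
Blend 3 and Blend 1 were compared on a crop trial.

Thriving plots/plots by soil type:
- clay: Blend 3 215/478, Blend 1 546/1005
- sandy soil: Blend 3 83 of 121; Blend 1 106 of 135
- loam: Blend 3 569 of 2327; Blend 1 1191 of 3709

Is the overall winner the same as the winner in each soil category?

Clay: Blend 3 215/478 = 45.0%, Blend 1 546/1005 = 54.3% → Blend 1
Sandy soil: Blend 3 83/121 = 68.6%, Blend 1 106/135 = 78.5% → Blend 1
Loam: Blend 3 569/2327 = 24.5%, Blend 1 1191/3709 = 32.1% → Blend 1
Overall: Blend 3 867/2926 = 29.6%, Blend 1 1843/4849 = 38.0% → Blend 1
Blend 1 wins overall and in every soil group — no reversal.

Yes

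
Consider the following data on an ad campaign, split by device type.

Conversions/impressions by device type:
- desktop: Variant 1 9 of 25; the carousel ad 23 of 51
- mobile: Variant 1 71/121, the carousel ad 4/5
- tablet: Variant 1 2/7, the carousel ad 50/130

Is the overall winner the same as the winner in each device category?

No

Desktop: Variant 1 9/25 = 36.0%, the carousel ad 23/51 = 45.1% → the carousel ad
Mobile: Variant 1 71/121 = 58.7%, the carousel ad 4/5 = 80.0% → the carousel ad
Tablet: Variant 1 2/7 = 28.6%, the carousel ad 50/130 = 38.5% → the carousel ad
Overall: Variant 1 82/153 = 53.6%, the carousel ad 77/186 = 41.4% → Variant 1
The carousel ad wins each device group but Variant 1 wins overall — the comparison reverses. The carousel ad's impressions skew toward tablet, which has a lower base rate.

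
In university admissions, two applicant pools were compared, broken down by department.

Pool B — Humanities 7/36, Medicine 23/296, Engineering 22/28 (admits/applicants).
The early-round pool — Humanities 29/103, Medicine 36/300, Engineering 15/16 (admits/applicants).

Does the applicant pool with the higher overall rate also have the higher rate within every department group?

Humanities: Pool B 7/36 = 19.4%, the early-round pool 29/103 = 28.2% → the early-round pool
Medicine: Pool B 23/296 = 7.8%, the early-round pool 36/300 = 12.0% → the early-round pool
Engineering: Pool B 22/28 = 78.6%, the early-round pool 15/16 = 93.8% → the early-round pool
Overall: Pool B 52/360 = 14.4%, the early-round pool 80/419 = 19.1% → the early-round pool
The early-round pool wins overall and in every department group — no reversal.

Yes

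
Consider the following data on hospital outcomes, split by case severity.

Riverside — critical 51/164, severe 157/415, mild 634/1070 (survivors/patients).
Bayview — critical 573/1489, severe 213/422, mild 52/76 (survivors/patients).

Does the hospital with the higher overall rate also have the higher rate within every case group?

No

Critical: Riverside 51/164 = 31.1%, Bayview 573/1489 = 38.5% → Bayview
Severe: Riverside 157/415 = 37.8%, Bayview 213/422 = 50.5% → Bayview
Mild: Riverside 634/1070 = 59.3%, Bayview 52/76 = 68.4% → Bayview
Overall: Riverside 842/1649 = 51.1%, Bayview 838/1987 = 42.2% → Riverside
Bayview wins each case group but Riverside wins overall — the comparison reverses. Bayview's patients skew toward critical, which has a lower base rate.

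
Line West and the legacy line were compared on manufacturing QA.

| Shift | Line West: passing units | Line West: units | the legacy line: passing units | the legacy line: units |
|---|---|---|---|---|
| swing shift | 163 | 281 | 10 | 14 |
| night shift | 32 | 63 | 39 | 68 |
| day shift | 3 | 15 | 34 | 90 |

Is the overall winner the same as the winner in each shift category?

No

Swing shift: Line West 163/281 = 58.0%, the legacy line 10/14 = 71.4% → the legacy line
Night shift: Line West 32/63 = 50.8%, the legacy line 39/68 = 57.4% → the legacy line
Day shift: Line West 3/15 = 20.0%, the legacy line 34/90 = 37.8% → the legacy line
Overall: Line West 198/359 = 55.2%, the legacy line 83/172 = 48.3% → Line West
The legacy line wins each shift group but Line West wins overall — the comparison reverses. The legacy line's units skew toward day shift, which has a lower base rate.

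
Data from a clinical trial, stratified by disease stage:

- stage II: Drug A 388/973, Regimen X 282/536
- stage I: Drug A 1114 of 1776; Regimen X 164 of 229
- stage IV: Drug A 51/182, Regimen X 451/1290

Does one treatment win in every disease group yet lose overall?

Stage II: Drug A 388/973 = 39.9%, Regimen X 282/536 = 52.6% → Regimen X
Stage I: Drug A 1114/1776 = 62.7%, Regimen X 164/229 = 71.6% → Regimen X
Stage IV: Drug A 51/182 = 28.0%, Regimen X 451/1290 = 35.0% → Regimen X
Overall: Drug A 1553/2931 = 53.0%, Regimen X 897/2055 = 43.6% → Drug A
Regimen X wins each disease group but Drug A wins overall — the comparison reverses. Regimen X's patients skew toward stage IV, which has a lower base rate.

Yes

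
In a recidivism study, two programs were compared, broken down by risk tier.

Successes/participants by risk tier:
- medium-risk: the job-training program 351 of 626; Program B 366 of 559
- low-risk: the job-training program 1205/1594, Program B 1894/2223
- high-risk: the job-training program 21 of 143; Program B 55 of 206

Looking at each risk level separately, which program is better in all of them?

Medium-risk: the job-training program 351/626 = 56.1%, Program B 366/559 = 65.5% → Program B
Low-risk: the job-training program 1205/1594 = 75.6%, Program B 1894/2223 = 85.2% → Program B
High-risk: the job-training program 21/143 = 14.7%, Program B 55/206 = 26.7% → Program B
Program B has the higher rate in all 3 groups.

Program B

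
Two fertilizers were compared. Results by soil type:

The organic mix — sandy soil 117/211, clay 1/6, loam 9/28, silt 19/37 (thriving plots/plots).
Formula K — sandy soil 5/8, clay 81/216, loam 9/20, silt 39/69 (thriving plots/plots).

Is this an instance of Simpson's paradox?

Yes

Sandy soil: the organic mix 117/211 = 55.5%, Formula K 5/8 = 62.5% → Formula K
Clay: the organic mix 1/6 = 16.7%, Formula K 81/216 = 37.5% → Formula K
Loam: the organic mix 9/28 = 32.1%, Formula K 9/20 = 45.0% → Formula K
Silt: the organic mix 19/37 = 51.4%, Formula K 39/69 = 56.5% → Formula K
Overall: the organic mix 146/282 = 51.8%, Formula K 134/313 = 42.8% → the organic mix
Formula K wins each soil group but the organic mix wins overall — the comparison reverses. Formula K's plots skew toward clay, which has a lower base rate.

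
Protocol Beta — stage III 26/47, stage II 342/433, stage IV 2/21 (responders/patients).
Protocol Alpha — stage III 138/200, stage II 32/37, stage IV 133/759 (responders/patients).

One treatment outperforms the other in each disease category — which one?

Protocol Alpha

Stage III: Protocol Beta 26/47 = 55.3%, Protocol Alpha 138/200 = 69.0% → Protocol Alpha
Stage II: Protocol Beta 342/433 = 79.0%, Protocol Alpha 32/37 = 86.5% → Protocol Alpha
Stage IV: Protocol Beta 2/21 = 9.5%, Protocol Alpha 133/759 = 17.5% → Protocol Alpha
Protocol Alpha has the higher rate in all 3 groups.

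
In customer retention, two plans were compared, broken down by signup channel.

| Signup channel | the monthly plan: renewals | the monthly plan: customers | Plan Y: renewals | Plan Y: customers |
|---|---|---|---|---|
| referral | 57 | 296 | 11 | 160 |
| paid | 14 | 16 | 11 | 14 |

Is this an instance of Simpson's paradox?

Referral: the monthly plan 57/296 = 19.3%, Plan Y 11/160 = 6.9% → the monthly plan
Paid: the monthly plan 14/16 = 87.5%, Plan Y 11/14 = 78.6% → the monthly plan
Overall: the monthly plan 71/312 = 22.8%, Plan Y 22/174 = 12.6% → the monthly plan
The monthly plan wins overall and in every signup group — no reversal.

No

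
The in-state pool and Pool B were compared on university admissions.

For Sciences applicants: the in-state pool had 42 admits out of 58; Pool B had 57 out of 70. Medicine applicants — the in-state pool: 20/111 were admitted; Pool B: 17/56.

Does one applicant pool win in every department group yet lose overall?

No

Sciences: the in-state pool 42/58 = 72.4%, Pool B 57/70 = 81.4% → Pool B
Medicine: the in-state pool 20/111 = 18.0%, Pool B 17/56 = 30.4% → Pool B
Overall: the in-state pool 62/169 = 36.7%, Pool B 74/126 = 58.7% → Pool B
Pool B wins overall and in every department group — no reversal.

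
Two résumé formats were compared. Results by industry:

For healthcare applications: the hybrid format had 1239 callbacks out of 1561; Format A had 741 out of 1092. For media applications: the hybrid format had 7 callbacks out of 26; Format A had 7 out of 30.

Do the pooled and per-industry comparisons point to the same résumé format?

Yes

Healthcare: the hybrid format 1239/1561 = 79.4%, Format A 741/1092 = 67.9% → the hybrid format
Media: the hybrid format 7/26 = 26.9%, Format A 7/30 = 23.3% → the hybrid format
Overall: the hybrid format 1246/1587 = 78.5%, Format A 748/1122 = 66.7% → the hybrid format
The hybrid format wins overall and in every industry group — no reversal.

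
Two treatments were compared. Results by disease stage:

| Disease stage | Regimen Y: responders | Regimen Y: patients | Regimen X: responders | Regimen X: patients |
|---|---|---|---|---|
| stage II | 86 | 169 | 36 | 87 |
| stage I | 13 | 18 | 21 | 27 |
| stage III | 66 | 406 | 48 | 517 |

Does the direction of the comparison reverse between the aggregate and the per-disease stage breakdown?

Stage II: Regimen Y 86/169 = 50.9%, Regimen X 36/87 = 41.4% → Regimen Y
Stage I: Regimen Y 13/18 = 72.2%, Regimen X 21/27 = 77.8% → Regimen X
Stage III: Regimen Y 66/406 = 16.3%, Regimen X 48/517 = 9.3% → Regimen Y
Overall: Regimen Y 165/593 = 27.8%, Regimen X 105/631 = 16.6% → Regimen Y
Neither sweeps: Regimen Y wins 2 of 3 groups, Regimen X wins 1. Regimen Y wins overall but not every group — no Simpson reversal.

No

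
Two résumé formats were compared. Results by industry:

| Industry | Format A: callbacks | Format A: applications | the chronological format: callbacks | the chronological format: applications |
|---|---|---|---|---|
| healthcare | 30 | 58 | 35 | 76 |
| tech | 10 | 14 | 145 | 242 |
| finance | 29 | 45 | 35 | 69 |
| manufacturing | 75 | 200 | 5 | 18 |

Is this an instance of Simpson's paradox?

Yes

Healthcare: Format A 30/58 = 51.7%, the chronological format 35/76 = 46.1% → Format A
Tech: Format A 10/14 = 71.4%, the chronological format 145/242 = 59.9% → Format A
Finance: Format A 29/45 = 64.4%, the chronological format 35/69 = 50.7% → Format A
Manufacturing: Format A 75/200 = 37.5%, the chronological format 5/18 = 27.8% → Format A
Overall: Format A 144/317 = 45.4%, the chronological format 220/405 = 54.3% → the chronological format
Format A wins each industry group but the chronological format wins overall — the comparison reverses. Format A's applications skew toward manufacturing, which has a lower base rate.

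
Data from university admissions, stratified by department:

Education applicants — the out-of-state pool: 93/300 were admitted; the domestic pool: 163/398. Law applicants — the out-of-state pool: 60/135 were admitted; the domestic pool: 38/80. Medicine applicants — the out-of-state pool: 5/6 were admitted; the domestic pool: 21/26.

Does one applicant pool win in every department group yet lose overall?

Education: the out-of-state pool 93/300 = 31.0%, the domestic pool 163/398 = 41.0% → the domestic pool
Law: the out-of-state pool 60/135 = 44.4%, the domestic pool 38/80 = 47.5% → the domestic pool
Medicine: the out-of-state pool 5/6 = 83.3%, the domestic pool 21/26 = 80.8% → the out-of-state pool
Overall: the out-of-state pool 158/441 = 35.8%, the domestic pool 222/504 = 44.0% → the domestic pool
Neither sweeps: the out-of-state pool wins 1 of 3 groups, the domestic pool wins 2. The domestic pool wins overall but not every group — no Simpson reversal.

No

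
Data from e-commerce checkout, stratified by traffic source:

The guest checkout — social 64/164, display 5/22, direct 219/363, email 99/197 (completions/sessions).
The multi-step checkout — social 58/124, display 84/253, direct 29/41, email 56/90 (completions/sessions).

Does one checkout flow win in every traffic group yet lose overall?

Social: the guest checkout 64/164 = 39.0%, the multi-step checkout 58/124 = 46.8% → the multi-step checkout
Display: the guest checkout 5/22 = 22.7%, the multi-step checkout 84/253 = 33.2% → the multi-step checkout
Direct: the guest checkout 219/363 = 60.3%, the multi-step checkout 29/41 = 70.7% → the multi-step checkout
Email: the guest checkout 99/197 = 50.3%, the multi-step checkout 56/90 = 62.2% → the multi-step checkout
Overall: the guest checkout 387/746 = 51.9%, the multi-step checkout 227/508 = 44.7% → the guest checkout
The multi-step checkout wins each traffic group but the guest checkout wins overall — the comparison reverses. The multi-step checkout's sessions skew toward display, which has a lower base rate.

Yes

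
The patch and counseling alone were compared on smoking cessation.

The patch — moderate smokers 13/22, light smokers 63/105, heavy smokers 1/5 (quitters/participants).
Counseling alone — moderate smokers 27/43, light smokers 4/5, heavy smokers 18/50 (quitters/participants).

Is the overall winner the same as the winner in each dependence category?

No

Moderate smokers: the patch 13/22 = 59.1%, counseling alone 27/43 = 62.8% → counseling alone
Light smokers: the patch 63/105 = 60.0%, counseling alone 4/5 = 80.0% → counseling alone
Heavy smokers: the patch 1/5 = 20.0%, counseling alone 18/50 = 36.0% → counseling alone
Overall: the patch 77/132 = 58.3%, counseling alone 49/98 = 50.0% → the patch
Counseling alone wins each dependence group but the patch wins overall — the comparison reverses. Counseling alone's participants skew toward heavy smokers, which has a lower base rate.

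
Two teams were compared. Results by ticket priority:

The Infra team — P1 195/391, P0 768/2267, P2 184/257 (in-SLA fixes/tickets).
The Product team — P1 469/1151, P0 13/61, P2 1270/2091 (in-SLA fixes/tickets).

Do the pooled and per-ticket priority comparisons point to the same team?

P1: the Infra team 195/391 = 49.9%, the Product team 469/1151 = 40.7% → the Infra team
P0: the Infra team 768/2267 = 33.9%, the Product team 13/61 = 21.3% → the Infra team
P2: the Infra team 184/257 = 71.6%, the Product team 1270/2091 = 60.7% → the Infra team
Overall: the Infra team 1147/2915 = 39.3%, the Product team 1752/3303 = 53.0% → the Product team
The Infra team wins each ticket group but the Product team wins overall — the comparison reverses. The Infra team's tickets skew toward P0, which has a lower base rate.

No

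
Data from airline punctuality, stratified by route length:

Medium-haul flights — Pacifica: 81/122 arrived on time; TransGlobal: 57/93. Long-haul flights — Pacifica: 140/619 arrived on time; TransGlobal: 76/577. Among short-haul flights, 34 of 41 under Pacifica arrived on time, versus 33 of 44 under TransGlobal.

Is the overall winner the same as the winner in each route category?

Medium-haul: Pacifica 81/122 = 66.4%, TransGlobal 57/93 = 61.3% → Pacifica
Long-haul: Pacifica 140/619 = 22.6%, TransGlobal 76/577 = 13.2% → Pacifica
Short-haul: Pacifica 34/41 = 82.9%, TransGlobal 33/44 = 75.0% → Pacifica
Overall: Pacifica 255/782 = 32.6%, TransGlobal 166/714 = 23.2% → Pacifica
Pacifica wins overall and in every route group — no reversal.

Yes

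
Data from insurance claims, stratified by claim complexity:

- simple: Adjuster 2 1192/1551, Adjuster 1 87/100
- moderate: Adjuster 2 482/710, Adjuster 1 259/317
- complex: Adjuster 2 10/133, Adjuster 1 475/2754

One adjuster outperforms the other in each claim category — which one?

Simple: Adjuster 2 1192/1551 = 76.9%, Adjuster 1 87/100 = 87.0% → Adjuster 1
Moderate: Adjuster 2 482/710 = 67.9%, Adjuster 1 259/317 = 81.7% → Adjuster 1
Complex: Adjuster 2 10/133 = 7.5%, Adjuster 1 475/2754 = 17.2% → Adjuster 1
Adjuster 1 has the higher rate in all 3 groups.

Adjuster 1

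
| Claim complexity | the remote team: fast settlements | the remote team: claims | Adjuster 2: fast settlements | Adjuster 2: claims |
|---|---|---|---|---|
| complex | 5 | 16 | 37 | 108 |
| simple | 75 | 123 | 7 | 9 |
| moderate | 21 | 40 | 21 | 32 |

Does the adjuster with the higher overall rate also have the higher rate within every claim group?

Complex: the remote team 5/16 = 31.2%, Adjuster 2 37/108 = 34.3% → Adjuster 2
Simple: the remote team 75/123 = 61.0%, Adjuster 2 7/9 = 77.8% → Adjuster 2
Moderate: the remote team 21/40 = 52.5%, Adjuster 2 21/32 = 65.6% → Adjuster 2
Overall: the remote team 101/179 = 56.4%, Adjuster 2 65/149 = 43.6% → the remote team
Adjuster 2 wins each claim group but the remote team wins overall — the comparison reverses. Adjuster 2's claims skew toward complex, which has a lower base rate.

No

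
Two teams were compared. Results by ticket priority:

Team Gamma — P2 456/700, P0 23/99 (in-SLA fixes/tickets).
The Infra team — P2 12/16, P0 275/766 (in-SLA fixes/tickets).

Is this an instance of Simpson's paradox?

P2: Team Gamma 456/700 = 65.1%, the Infra team 12/16 = 75.0% → the Infra team
P0: Team Gamma 23/99 = 23.2%, the Infra team 275/766 = 35.9% → the Infra team
Overall: Team Gamma 479/799 = 59.9%, the Infra team 287/782 = 36.7% → Team Gamma
The Infra team wins each ticket group but Team Gamma wins overall — the comparison reverses. The Infra team's tickets skew toward P0, which has a lower base rate.

Yes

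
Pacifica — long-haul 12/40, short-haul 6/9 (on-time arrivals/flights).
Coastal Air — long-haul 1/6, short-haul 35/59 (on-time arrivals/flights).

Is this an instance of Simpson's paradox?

Long-haul: Pacifica 12/40 = 30.0%, Coastal Air 1/6 = 16.7% → Pacifica
Short-haul: Pacifica 6/9 = 66.7%, Coastal Air 35/59 = 59.3% → Pacifica
Overall: Pacifica 18/49 = 36.7%, Coastal Air 36/65 = 55.4% → Coastal Air
Pacifica wins each route group but Coastal Air wins overall — the comparison reverses. Pacifica's flights skew toward long-haul, which has a lower base rate.

Yes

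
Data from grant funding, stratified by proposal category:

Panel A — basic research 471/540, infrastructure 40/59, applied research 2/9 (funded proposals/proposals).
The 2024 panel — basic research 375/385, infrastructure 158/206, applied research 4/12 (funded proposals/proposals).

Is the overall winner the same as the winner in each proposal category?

Basic research: Panel A 471/540 = 87.2%, the 2024 panel 375/385 = 97.4% → the 2024 panel
Infrastructure: Panel A 40/59 = 67.8%, the 2024 panel 158/206 = 76.7% → the 2024 panel
Applied research: Panel A 2/9 = 22.2%, the 2024 panel 4/12 = 33.3% → the 2024 panel
Overall: Panel A 513/608 = 84.4%, the 2024 panel 537/603 = 89.1% → the 2024 panel
The 2024 panel wins overall and in every proposal group — no reversal.

Yes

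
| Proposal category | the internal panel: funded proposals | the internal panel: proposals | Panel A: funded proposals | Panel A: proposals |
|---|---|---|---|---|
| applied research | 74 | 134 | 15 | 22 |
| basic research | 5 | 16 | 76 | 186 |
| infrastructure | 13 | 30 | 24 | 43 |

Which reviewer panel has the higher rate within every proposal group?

Panel A

Applied research: the internal panel 74/134 = 55.2%, Panel A 15/22 = 68.2% → Panel A
Basic research: the internal panel 5/16 = 31.2%, Panel A 76/186 = 40.9% → Panel A
Infrastructure: the internal panel 13/30 = 43.3%, Panel A 24/43 = 55.8% → Panel A
Panel A has the higher rate in all 3 groups.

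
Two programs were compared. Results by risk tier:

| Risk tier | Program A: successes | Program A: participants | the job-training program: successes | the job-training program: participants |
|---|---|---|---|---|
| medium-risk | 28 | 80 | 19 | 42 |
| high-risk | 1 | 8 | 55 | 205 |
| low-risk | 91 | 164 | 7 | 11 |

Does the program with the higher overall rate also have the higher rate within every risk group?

Medium-risk: Program A 28/80 = 35.0%, the job-training program 19/42 = 45.2% → the job-training program
High-risk: Program A 1/8 = 12.5%, the job-training program 55/205 = 26.8% → the job-training program
Low-risk: Program A 91/164 = 55.5%, the job-training program 7/11 = 63.6% → the job-training program
Overall: Program A 120/252 = 47.6%, the job-training program 81/258 = 31.4% → Program A
The job-training program wins each risk group but Program A wins overall — the comparison reverses. The job-training program's participants skew toward high-risk, which has a lower base rate.

No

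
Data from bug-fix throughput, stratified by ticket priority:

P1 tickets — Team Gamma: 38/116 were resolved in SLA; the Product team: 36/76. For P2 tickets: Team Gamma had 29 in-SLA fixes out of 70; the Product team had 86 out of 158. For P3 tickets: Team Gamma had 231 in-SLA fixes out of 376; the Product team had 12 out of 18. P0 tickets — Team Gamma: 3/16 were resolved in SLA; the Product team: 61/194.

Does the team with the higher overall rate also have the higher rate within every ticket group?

P1: Team Gamma 38/116 = 32.8%, the Product team 36/76 = 47.4% → the Product team
P2: Team Gamma 29/70 = 41.4%, the Product team 86/158 = 54.4% → the Product team
P3: Team Gamma 231/376 = 61.4%, the Product team 12/18 = 66.7% → the Product team
P0: Team Gamma 3/16 = 18.8%, the Product team 61/194 = 31.4% → the Product team
Overall: Team Gamma 301/578 = 52.1%, the Product team 195/446 = 43.7% → Team Gamma
The Product team wins each ticket group but Team Gamma wins overall — the comparison reverses. The Product team's tickets skew toward P0, which has a lower base rate.

No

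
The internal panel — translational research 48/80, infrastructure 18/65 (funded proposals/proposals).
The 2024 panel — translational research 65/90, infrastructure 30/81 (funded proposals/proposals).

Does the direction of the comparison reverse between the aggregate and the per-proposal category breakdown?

No

Translational research: the internal panel 48/80 = 60.0%, the 2024 panel 65/90 = 72.2% → the 2024 panel
Infrastructure: the internal panel 18/65 = 27.7%, the 2024 panel 30/81 = 37.0% → the 2024 panel
Overall: the internal panel 66/145 = 45.5%, the 2024 panel 95/171 = 55.6% → the 2024 panel
The 2024 panel wins overall and in every proposal group — no reversal.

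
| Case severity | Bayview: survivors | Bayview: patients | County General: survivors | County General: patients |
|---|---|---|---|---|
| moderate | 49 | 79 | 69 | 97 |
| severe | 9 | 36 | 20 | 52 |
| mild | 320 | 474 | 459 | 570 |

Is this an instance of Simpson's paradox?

No

Moderate: Bayview 49/79 = 62.0%, County General 69/97 = 71.1% → County General
Severe: Bayview 9/36 = 25.0%, County General 20/52 = 38.5% → County General
Mild: Bayview 320/474 = 67.5%, County General 459/570 = 80.5% → County General
Overall: Bayview 378/589 = 64.2%, County General 548/719 = 76.2% → County General
County General wins overall and in every case group — no reversal.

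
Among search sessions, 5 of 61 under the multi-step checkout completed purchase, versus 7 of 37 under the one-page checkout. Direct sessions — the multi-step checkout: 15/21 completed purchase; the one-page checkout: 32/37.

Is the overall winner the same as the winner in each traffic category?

Yes

Search: the multi-step checkout 5/61 = 8.2%, the one-page checkout 7/37 = 18.9% → the one-page checkout
Direct: the multi-step checkout 15/21 = 71.4%, the one-page checkout 32/37 = 86.5% → the one-page checkout
Overall: the multi-step checkout 20/82 = 24.4%, the one-page checkout 39/74 = 52.7% → the one-page checkout
The one-page checkout wins overall and in every traffic group — no reversal.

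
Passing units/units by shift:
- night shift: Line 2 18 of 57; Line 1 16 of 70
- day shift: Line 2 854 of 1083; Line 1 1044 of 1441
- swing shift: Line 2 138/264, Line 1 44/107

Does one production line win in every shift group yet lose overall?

No

Night shift: Line 2 18/57 = 31.6%, Line 1 16/70 = 22.9% → Line 2
Day shift: Line 2 854/1083 = 78.9%, Line 1 1044/1441 = 72.4% → Line 2
Swing shift: Line 2 138/264 = 52.3%, Line 1 44/107 = 41.1% → Line 2
Overall: Line 2 1010/1404 = 71.9%, Line 1 1104/1618 = 68.2% → Line 2
Line 2 wins overall and in every shift group — no reversal.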